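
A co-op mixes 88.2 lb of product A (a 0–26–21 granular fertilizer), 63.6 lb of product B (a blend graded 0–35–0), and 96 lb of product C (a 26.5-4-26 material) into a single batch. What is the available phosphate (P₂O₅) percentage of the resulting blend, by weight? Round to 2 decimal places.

19.79% P₂O₅

Total mass = 88.2 + 63.6 + 96 = 247.8 lb.
P₂O₅ mass = 26%×88.2 + 35%×63.6 + 4%×96 = 49.032 lb.
% P₂O₅ = 49.032 / 247.8 = 19.7869%.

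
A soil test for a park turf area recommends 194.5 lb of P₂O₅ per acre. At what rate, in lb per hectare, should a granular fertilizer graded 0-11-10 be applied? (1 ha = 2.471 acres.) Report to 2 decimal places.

Product per acre = 194.5 / 11% = 1768.18 lb.
Convert to per hectare: 1768.18 × 2.471 = 4369.177 lb.

4369.18 lb of product per hectare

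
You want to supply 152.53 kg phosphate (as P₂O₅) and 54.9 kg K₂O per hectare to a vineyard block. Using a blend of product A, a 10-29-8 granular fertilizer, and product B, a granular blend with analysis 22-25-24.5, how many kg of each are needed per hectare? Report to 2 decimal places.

463.17 kg product A, 72.84 kg product B

Per-hectare balance (a = product A, b = product B):
P₂O₅: 0.29·a + 0.25·b = 152.53
K₂O: 0.08·a + 0.245·b = 54.9
From row1: a = (152.53 − 0.25·b) / 0.29.
Into row2: 0.08·(152.53 − 0.25·b)/0.29 + 0.245·b = 54.9 → b = 72.8423, a = 463.1704.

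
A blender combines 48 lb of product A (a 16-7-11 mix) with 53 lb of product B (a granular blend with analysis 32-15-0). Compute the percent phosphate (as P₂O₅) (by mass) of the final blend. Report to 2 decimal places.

11.20% P₂O₅

Total mass = 48 + 53 = 101 lb.
P₂O₅ mass = 7%×48 + 15%×53 = 11.31 lb.
% P₂O₅ = 11.31 / 101 = 11.198%.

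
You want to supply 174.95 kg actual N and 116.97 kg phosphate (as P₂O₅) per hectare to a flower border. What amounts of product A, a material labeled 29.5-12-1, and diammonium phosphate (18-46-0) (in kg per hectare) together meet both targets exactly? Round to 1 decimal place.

Per-hectare balance (a = product A, b = diammonium phosphate):
N: 0.295·a + 0.18·b = 174.95
P₂O₅: 0.12·a + 0.46·b = 116.97
From row1: a = (174.95 − 0.18·b) / 0.295.
Into row2: 0.12·(174.95 − 0.18·b)/0.295 + 0.46·b = 116.97 → b = 118.424, a = 520.792.

520.8 kg product A, 118.4 kg diammonium phosphate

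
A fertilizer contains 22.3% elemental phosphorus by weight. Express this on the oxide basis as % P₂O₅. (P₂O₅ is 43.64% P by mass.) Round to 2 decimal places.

%P₂O₅ = 22.3 / 0.4364 = 51.0999%.

51.10% P₂O₅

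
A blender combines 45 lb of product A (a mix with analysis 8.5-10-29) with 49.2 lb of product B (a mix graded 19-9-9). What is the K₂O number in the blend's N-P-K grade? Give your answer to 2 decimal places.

Total mass = 45 + 49.2 = 94.2 lb.
K₂O mass = 29%×45 + 9%×49.2 = 17.478 lb.
% K₂O = 17.478 / 94.2 = 18.5541%.

18.55% K₂O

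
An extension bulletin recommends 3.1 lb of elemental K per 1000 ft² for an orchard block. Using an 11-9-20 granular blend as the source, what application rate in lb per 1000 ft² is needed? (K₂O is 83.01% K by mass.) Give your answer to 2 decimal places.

18.67 lb of product per thousand sq ft

As K₂O: 3.1 / 0.8301 = 3.73449 lb per 1000 ft².
Product per 1000 ft² = 3.73449 / 20% = 18.6724 lb.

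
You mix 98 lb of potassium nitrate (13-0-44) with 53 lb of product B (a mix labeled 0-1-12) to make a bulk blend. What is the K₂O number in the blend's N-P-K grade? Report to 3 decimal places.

Total mass = 98 + 53 = 151 lb.
K₂O mass = 44%×98 + 12%×53 = 49.48 lb.
% K₂O = 49.48 / 151 = 32.7682%.

32.768% K₂O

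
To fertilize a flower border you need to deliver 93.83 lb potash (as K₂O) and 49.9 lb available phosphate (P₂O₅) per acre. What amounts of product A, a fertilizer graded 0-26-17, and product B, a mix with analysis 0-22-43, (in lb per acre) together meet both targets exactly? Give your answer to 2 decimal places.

Per-acre balance (a = product A, b = product B):
K₂O: 0.17·a + 0.43·b = 93.83
P₂O₅: 0.26·a + 0.22·b = 49.9
Solving simultaneously: a = 10.9462, b = 213.882.

10.95 lb product A, 213.88 lb product B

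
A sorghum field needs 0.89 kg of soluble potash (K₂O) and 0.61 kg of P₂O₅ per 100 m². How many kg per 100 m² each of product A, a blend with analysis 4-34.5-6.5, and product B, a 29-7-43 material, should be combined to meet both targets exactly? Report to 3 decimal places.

Per-100 m² balance (a = product A, b = product B):
K₂O: 0.065·a + 0.43·b = 0.89
P₂O₅: 0.345·a + 0.07·b = 0.61
Solving simultaneously: a = 1.39082, b = 1.85953.

1.391 kg product A, 1.860 kg product B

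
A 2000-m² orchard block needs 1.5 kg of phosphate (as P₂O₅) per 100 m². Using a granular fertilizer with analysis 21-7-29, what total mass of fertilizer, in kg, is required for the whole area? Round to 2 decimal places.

Product per 100 m² = 1.5 / 7% = 21.4286 kg.
Total product = 21.4286 × 2000 / 100 = 428.571 kg.

428.57 kg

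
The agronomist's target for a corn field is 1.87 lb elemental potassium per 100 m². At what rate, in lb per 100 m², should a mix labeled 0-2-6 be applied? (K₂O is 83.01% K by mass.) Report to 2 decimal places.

37.55 lb of product per hundred sq m

As K₂O: 1.87 / 0.8301 = 2.25274 lb per 100 m².
Product per 100 m² = 2.25274 / 6% = 37.5457 lb.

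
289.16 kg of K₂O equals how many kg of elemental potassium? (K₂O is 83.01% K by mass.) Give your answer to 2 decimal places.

240.03 kg K

K = 289.16 × 0.8301 = 240.032 kg.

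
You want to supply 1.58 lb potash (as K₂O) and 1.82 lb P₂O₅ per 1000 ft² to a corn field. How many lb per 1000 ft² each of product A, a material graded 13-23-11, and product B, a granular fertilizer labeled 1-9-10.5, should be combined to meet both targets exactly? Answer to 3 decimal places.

3.432 lb product A, 11.453 lb product B

Per-1000 ft² balance (a = product A, b = product B):
K₂O: 0.11·a + 0.105·b = 1.58
P₂O₅: 0.23·a + 0.09·b = 1.82
Eliminate a: (row1) − 0.11/0.23·(row2) → 0.0619565·b = 0.709565, so b = 11.4526.
Back-substitute: a = (1.58 − 0.105·11.4526) / 0.11 = 3.43158.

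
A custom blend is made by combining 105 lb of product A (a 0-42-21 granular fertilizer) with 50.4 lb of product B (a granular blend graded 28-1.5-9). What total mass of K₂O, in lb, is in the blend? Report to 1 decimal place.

26.6 lb K₂O

K₂O mass = 21%×105 + 9%×50.4 = 26.586 lb.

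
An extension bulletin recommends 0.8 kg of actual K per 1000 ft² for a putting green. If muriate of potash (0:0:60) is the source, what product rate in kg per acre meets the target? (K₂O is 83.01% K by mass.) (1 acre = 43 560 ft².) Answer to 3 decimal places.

69.967 kg of product per acre

As K₂O: 0.8 / 0.8301 = 0.963739 kg per 1000 ft².
Product per 1000 ft² = 0.963739 / 60% = 1.60623 kg.
Convert to per acre: 1.60623 × 43.56 = 69.96747 kg.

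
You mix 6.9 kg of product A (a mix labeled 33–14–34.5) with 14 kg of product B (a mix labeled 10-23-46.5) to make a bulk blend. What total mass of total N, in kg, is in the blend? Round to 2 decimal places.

3.68 kg N

N mass = 33%×6.9 + 10%×14 = 3.677 kg.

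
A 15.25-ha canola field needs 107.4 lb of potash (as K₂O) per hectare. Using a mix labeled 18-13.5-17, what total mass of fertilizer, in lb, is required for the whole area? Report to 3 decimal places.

Product per hectare = 107.4 / 17% = 631.765 lb.
Total product = 631.765 × 15.25 = 9634.4118 lb.

9634.412 lb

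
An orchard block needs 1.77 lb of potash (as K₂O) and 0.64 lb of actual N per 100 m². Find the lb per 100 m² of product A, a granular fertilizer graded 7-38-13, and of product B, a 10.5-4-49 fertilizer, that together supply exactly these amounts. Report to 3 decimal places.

Let a = lb of product A, b = lb of product B (per 100 m²).
K₂O: 0.13·a + 0.49·b = 1.77
N: 0.07·a + 0.105·b = 0.64
Solving simultaneously: a = 6.18644, b = 1.97094.

6.186 lb product A, 1.971 lb product B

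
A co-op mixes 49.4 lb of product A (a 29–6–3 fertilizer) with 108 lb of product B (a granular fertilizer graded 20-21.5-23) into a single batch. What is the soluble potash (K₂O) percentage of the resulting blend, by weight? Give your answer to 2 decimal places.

16.72% K₂O

Total mass = 49.4 + 108 = 157.4 lb.
K₂O mass = 3%×49.4 + 23%×108 = 26.322 lb.
% K₂O = 26.322 / 157.4 = 16.723%.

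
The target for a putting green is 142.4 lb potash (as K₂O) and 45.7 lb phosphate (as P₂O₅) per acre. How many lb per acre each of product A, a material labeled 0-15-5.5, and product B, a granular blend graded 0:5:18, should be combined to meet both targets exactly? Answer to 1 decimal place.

Per-acre balance (a = product A, b = product B):
K₂O: 0.055·a + 0.18·b = 142.4
P₂O₅: 0.15·a + 0.05·b = 45.7
From row1: a = (142.4 − 0.18·b) / 0.055.
Into row2: 0.15·(142.4 − 0.18·b)/0.055 + 0.05·b = 45.7 → b = 777.175, a = 45.6082.

45.6 lb product A, 777.2 lb product B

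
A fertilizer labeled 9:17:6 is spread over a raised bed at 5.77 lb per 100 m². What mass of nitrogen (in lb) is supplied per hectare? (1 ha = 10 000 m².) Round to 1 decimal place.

51.9 lb N per hectare

nitrogen per 100 m² = 5.77 × 9% = 0.5193 lb.
Convert to per hectare: 0.5193 × 100 = 51.93 lb.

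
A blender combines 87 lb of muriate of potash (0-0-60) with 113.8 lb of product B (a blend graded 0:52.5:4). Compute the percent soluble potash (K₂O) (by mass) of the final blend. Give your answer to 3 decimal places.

28.263% K₂O

Total mass = 87 + 113.8 = 200.8 lb.
K₂O mass = 60%×87 + 4%×113.8 = 56.752 lb.
% K₂O = 56.752 / 200.8 = 28.2629%.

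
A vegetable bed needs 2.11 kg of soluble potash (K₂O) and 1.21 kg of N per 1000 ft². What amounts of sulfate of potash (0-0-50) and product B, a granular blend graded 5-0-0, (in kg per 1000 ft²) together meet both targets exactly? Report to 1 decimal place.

Per-1000 ft² balance (a = sulfate of potash, b = product B):
K₂O: 0.5·a + 0·b = 2.11
N: 0·a + 0.05·b = 1.21
Solving simultaneously: a = 4.22, b = 24.2.

4.2 kg sulfate of potash, 24.2 kg product B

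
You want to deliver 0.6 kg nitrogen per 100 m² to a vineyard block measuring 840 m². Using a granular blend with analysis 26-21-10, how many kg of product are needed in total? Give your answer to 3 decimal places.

19.385 kg

Product per 100 m² = 0.6 / 26% = 2.30769 kg.
Total product = 2.30769 × 840 / 100 = 19.3846 kg.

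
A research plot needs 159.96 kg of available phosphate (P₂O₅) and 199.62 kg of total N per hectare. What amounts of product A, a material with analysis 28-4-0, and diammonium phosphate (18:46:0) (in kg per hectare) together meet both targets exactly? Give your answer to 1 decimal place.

518.4 kg product A, 302.7 kg diammonium phosphate

Let a = kg of product A, b = kg of diammonium phosphate (per hectare).
P₂O₅: 0.04·a + 0.46·b = 159.96
N: 0.28·a + 0.18·b = 199.62
Eliminate a: (row1) − 0.04/0.28·(row2) → 0.434286·b = 131.443, so b = 302.664.
Back-substitute: a = (159.96 − 0.46·302.664) / 0.04 = 518.359.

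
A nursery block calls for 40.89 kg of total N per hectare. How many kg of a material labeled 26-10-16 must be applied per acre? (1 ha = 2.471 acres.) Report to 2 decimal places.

63.65 kg of product per acre

Product per hectare = 40.89 / 26% = 157.269 kg.
Convert to per acre: 157.269 × 0.404694 = 63.646 kg.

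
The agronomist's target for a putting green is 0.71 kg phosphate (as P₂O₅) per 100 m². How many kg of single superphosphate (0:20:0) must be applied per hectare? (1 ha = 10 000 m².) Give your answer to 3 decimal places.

355.000 kg of product per hectare

Product per 100 m² = 0.71 / 20% = 3.55 kg.
Convert to per hectare: 3.55 × 100 = 355 kg.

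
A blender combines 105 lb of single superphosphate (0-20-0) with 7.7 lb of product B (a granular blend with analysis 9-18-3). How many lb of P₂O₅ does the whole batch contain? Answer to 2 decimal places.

22.39 lb P₂O₅

P₂O₅ mass = 20%×105 + 18%×7.7 = 22.386 lb.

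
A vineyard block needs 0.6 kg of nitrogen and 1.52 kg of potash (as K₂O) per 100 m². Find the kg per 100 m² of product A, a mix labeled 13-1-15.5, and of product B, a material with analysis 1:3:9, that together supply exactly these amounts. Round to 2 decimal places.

3.82 kg product A, 10.31 kg product B

With a, b = kg per 100 m² of product A and product B:
N: 0.13·a + 0.01·b = 0.6
K₂O: 0.155·a + 0.09·b = 1.52
Eliminate b: (row1) − 0.01/0.09·(row2) → 0.112778·a = 0.431111, so a = 3.82266.
Then b = (1.52 − 0.155·3.82266) / 0.09 = 10.3054.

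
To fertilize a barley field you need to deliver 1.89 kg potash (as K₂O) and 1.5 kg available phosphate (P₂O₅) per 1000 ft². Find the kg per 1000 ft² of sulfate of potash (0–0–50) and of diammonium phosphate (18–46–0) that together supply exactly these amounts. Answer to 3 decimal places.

Per-1000 ft² balance (a = sulfate of potash, b = diammonium phosphate):
K₂O: 0.5·a + 0·b = 1.89
P₂O₅: 0·a + 0.46·b = 1.5
Solving simultaneously: a = 3.78, b = 3.26087.

3.780 kg sulfate of potash, 3.261 kg diammonium phosphate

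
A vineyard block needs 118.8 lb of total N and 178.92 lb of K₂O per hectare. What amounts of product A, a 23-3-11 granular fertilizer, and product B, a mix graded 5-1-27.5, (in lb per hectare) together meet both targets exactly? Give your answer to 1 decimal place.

410.8 lb product A, 486.3 lb product B

With a, b = lb per hectare of product A and product B:
N: 0.23·a + 0.05·b = 118.8
K₂O: 0.11·a + 0.275·b = 178.92
Solving simultaneously: a = 410.805, b = 486.296.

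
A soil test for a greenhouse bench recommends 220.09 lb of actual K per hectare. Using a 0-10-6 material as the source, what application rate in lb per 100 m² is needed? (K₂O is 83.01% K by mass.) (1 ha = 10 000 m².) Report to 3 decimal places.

44.189 lb of product per hundred sq m

As K₂O: 220.09 / 0.8301 = 265.137 lb per hectare.
Product per hectare = 265.137 / 6% = 4418.95 lb.
Convert to per 100 m²: 4418.95 × 0.01 = 44.18946 lb.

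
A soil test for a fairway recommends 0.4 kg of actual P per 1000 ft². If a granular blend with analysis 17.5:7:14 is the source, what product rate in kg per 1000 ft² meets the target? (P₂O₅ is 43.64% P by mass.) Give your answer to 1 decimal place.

As P₂O₅: 0.4 / 0.4364 = 0.91659 kg per 1000 ft².
Product per 1000 ft² = 0.91659 / 7% = 13.0941 kg.

13.1 kg of product per thousand sq ft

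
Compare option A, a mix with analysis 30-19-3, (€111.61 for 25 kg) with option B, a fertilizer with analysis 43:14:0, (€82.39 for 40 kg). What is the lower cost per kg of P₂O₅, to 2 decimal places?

€14.71 per kg P₂O₅ (option B)

option A: P₂O₅ per bag = 25 × 19% = 4.75 kg; cost = 111.61 / 4.75 = €23.4968/kg P₂O₅.
option B: P₂O₅ per bag = 40 × 14% = 5.6 kg; cost = 82.39 / 5.6 = €14.7125/kg P₂O₅.
option B is cheaper.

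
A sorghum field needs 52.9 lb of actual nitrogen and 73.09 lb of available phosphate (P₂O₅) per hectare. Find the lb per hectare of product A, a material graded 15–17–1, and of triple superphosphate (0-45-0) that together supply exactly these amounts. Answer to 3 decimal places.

352.667 lb product A, 29.193 lb triple superphosphate

With a, b = lb per hectare of product A and triple superphosphate:
N: 0.15·a + 0·b = 52.9
P₂O₅: 0.17·a + 0.45·b = 73.09
Solving simultaneously: a = 352.6667, b = 29.1926.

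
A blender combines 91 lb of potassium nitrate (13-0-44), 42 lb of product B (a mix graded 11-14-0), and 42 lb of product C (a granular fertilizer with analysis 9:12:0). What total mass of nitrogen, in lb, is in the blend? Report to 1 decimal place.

20.2 lb N

N mass = 13%×91 + 11%×42 + 9%×42 = 20.23 lb.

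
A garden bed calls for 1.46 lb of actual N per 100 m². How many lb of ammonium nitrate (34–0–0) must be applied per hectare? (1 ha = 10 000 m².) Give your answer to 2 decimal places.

Product per 100 m² = 1.46 / 34% = 4.29412 lb.
Convert to per hectare: 4.29412 × 100 = 429.412 lb.

429.41 lb of product per hectare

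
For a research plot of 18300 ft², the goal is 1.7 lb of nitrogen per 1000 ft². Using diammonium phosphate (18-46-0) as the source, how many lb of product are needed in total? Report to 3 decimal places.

172.833 lb

Product per 1000 ft² = 1.7 / 18% = 9.44444 lb.
Total product = 9.44444 × 18300 / 1000 = 172.8333 lb.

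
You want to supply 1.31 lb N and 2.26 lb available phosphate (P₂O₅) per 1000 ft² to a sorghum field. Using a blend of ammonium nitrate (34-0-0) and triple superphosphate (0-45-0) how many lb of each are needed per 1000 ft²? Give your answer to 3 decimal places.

3.853 lb ammonium nitrate, 5.022 lb triple superphosphate

Per-1000 ft² balance (a = ammonium nitrate, b = triple superphosphate):
N: 0.34·a + 0·b = 1.31
P₂O₅: 0·a + 0.45·b = 2.26
Solving simultaneously: a = 3.85294, b = 5.02222.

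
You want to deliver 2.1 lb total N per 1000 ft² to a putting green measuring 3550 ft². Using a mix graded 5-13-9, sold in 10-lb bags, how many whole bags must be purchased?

Product per 1000 ft² = 2.1 / 5% = 42 lb.
Total product = 42 × 3550 / 1000 = 149.1 lb.
Bags = ⌈149.1 / 10⌉ = 15.

15 bags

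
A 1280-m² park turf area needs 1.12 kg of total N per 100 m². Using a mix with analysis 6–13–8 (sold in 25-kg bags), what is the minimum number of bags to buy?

10 bags

Product per 100 m² = 1.12 / 6% = 18.6667 kg.
Total product = 18.6667 × 1280 / 100 = 238.933 kg.
Bags = ⌈238.933 / 25⌉ = 10.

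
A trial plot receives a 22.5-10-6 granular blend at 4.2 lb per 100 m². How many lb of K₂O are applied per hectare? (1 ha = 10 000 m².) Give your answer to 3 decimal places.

25.200 lb K₂O per hectare

K₂O per 100 m² = 4.2 × 6% = 0.252 lb.
Convert to per hectare: 0.252 × 100 = 25.2 lb.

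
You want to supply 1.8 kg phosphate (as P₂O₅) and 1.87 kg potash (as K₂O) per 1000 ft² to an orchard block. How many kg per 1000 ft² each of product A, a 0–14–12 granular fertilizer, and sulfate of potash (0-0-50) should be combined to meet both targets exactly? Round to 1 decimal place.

12.9 kg product A, 0.7 kg sulfate of potash

Per-1000 ft² balance (a = product A, b = sulfate of potash):
P₂O₅: 0.14·a + 0·b = 1.8
K₂O: 0.12·a + 0.5·b = 1.87
Eliminate a: (row1) − 0.14/0.12·(row2) → -0.583333·b = -0.381667, so b = 0.654286.
Back-substitute: a = (1.8 − 0·0.654286) / 0.14 = 12.8571.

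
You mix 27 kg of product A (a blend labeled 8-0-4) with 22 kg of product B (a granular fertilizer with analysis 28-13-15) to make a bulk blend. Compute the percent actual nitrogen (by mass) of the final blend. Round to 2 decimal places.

Total mass = 27 + 22 = 49 kg.
N mass = 8%×27 + 28%×22 = 8.32 kg.
% N = 8.32 / 49 = 16.9796%.

16.98% N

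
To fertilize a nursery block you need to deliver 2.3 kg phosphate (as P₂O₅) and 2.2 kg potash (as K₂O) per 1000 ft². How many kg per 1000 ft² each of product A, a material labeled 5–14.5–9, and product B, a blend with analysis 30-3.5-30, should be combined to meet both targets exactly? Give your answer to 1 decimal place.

15.2 kg product A, 2.8 kg product B

Let a = kg of product A, b = kg of product B (per 1000 ft²).
P₂O₅: 0.145·a + 0.035·b = 2.3
K₂O: 0.09·a + 0.3·b = 2.2
Eliminate a: (row1) − 0.145/0.09·(row2) → -0.448333·b = -1.24444, so b = 2.77571.
Back-substitute: a = (2.3 − 0.035·2.77571) / 0.145 = 15.1921.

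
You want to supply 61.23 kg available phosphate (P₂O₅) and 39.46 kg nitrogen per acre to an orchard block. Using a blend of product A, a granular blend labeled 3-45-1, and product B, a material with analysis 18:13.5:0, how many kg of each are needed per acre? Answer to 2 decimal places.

74.00 kg product A, 206.89 kg product B

Per-acre balance (a = product A, b = product B):
P₂O₅: 0.45·a + 0.135·b = 61.23
N: 0.03·a + 0.18·b = 39.46
Eliminate b: (row1) − 0.135/0.18·(row2) → 0.4275·a = 31.635, so a = 74.
Then b = (39.46 − 0.03·74) / 0.18 = 206.889.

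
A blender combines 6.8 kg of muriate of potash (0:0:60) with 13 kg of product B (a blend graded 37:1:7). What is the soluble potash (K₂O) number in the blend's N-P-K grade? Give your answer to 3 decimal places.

25.202% K₂O

Total mass = 6.8 + 13 = 19.8 kg.
K₂O mass = 60%×6.8 + 7%×13 = 4.99 kg.
% K₂O = 4.99 / 19.8 = 25.20202%.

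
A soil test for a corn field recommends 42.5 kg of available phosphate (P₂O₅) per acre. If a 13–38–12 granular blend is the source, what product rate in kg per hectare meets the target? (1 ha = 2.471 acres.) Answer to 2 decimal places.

276.36 kg of product per hectare

Product per acre = 42.5 / 38% = 111.842 kg.
Convert to per hectare: 111.842 × 2.471 = 276.362 kg.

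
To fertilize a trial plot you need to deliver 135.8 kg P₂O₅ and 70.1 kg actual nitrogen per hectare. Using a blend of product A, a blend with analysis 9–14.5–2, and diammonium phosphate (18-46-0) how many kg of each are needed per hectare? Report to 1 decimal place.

Per-hectare balance (a = product A, b = diammonium phosphate):
P₂O₅: 0.145·a + 0.46·b = 135.8
N: 0.09·a + 0.18·b = 70.1
Eliminate a: (row1) − 0.145/0.09·(row2) → 0.17·b = 22.8611, so b = 134.477.
Back-substitute: a = (135.8 − 0.46·134.477) / 0.145 = 509.935.

509.9 kg product A, 134.5 kg diammonium phosphate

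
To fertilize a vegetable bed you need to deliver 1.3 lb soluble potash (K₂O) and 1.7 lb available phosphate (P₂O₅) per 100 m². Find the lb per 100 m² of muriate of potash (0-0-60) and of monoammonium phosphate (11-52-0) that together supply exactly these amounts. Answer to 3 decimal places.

Per-100 m² balance (a = muriate of potash, b = monoammonium phosphate):
K₂O: 0.6·a + 0·b = 1.3
P₂O₅: 0·a + 0.52·b = 1.7
Solving simultaneously: a = 2.16667, b = 3.26923.

2.167 lb muriate of potash, 3.269 lb monoammonium phosphate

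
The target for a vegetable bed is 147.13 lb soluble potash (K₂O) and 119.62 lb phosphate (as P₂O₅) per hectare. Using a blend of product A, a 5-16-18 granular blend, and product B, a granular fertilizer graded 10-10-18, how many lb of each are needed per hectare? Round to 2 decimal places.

631.35 lb product A, 186.04 lb product B

Per-hectare balance (a = product A, b = product B):
K₂O: 0.18·a + 0.18·b = 147.13
P₂O₅: 0.16·a + 0.1·b = 119.62
From row1: a = (147.13 − 0.18·b) / 0.18.
Into row2: 0.16·(147.13 − 0.18·b)/0.18 + 0.1·b = 119.62 → b = 186.037, a = 631.352.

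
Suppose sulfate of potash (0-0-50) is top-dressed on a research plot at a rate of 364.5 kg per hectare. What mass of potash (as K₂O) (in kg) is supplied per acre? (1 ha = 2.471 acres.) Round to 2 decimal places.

K₂O per hectare = 364.5 × 50% = 182.25 kg.
Convert to per acre: 182.25 × 0.404694 = 73.7556 kg.

73.76 kg K₂O per acre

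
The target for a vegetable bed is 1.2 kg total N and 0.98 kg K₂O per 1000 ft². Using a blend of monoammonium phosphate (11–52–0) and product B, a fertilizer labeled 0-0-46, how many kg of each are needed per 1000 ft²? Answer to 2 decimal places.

With a, b = kg per 1000 ft² of monoammonium phosphate and product B:
N: 0.11·a + 0·b = 1.2
K₂O: 0·a + 0.46·b = 0.98
Solving simultaneously: a = 10.9091, b = 2.13043.

10.91 kg monoammonium phosphate, 2.13 kg product B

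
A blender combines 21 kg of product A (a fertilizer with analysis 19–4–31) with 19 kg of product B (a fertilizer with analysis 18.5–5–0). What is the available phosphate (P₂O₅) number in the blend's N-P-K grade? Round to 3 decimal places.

4.475% P₂O₅

Total mass = 21 + 19 = 40 kg.
P₂O₅ mass = 4%×21 + 5%×19 = 1.79 kg.
% P₂O₅ = 1.79 / 40 = 4.475%.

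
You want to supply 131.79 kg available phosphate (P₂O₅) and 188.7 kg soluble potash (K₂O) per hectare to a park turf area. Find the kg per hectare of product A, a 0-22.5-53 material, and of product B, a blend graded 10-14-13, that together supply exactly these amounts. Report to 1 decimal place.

206.6 kg product A, 609.4 kg product B

With a, b = kg per hectare of product A and product B:
P₂O₅: 0.225·a + 0.14·b = 131.79
K₂O: 0.53·a + 0.13·b = 188.7
Eliminate b: (row1) − 0.14/0.13·(row2) → -0.345769·a = -71.4254, so a = 206.57.
Then b = (188.7 − 0.53·206.57) / 0.13 = 609.37.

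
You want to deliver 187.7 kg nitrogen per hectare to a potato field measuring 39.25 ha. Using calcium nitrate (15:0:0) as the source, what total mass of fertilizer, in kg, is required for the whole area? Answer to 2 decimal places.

Product per hectare = 187.7 / 15% = 1251.33 kg.
Total product = 1251.33 × 39.25 = 49114.833 kg.

49114.83 kg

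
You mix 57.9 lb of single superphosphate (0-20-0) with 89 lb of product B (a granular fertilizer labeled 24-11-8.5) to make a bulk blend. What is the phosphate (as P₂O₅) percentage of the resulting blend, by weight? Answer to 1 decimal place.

Total mass = 57.9 + 89 = 146.9 lb.
P₂O₅ mass = 20%×57.9 + 11%×89 = 21.37 lb.
% P₂O₅ = 21.37 / 146.9 = 14.5473%.

14.5% P₂O₅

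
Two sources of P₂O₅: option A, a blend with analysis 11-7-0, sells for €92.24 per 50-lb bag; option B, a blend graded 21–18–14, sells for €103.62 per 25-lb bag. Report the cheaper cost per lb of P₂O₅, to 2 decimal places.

€23.03 per lb P₂O₅ (option B)

option A: P₂O₅ per bag = 50 × 7% = 3.5 lb; cost = 92.24 / 3.5 = €26.3543/lb P₂O₅.
option B: P₂O₅ per bag = 25 × 18% = 4.5 lb; cost = 103.62 / 4.5 = €23.0267/lb P₂O₅.
option B is cheaper.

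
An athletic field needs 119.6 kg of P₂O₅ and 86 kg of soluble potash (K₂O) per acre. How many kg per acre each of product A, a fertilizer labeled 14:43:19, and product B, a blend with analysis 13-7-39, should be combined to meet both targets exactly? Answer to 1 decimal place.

263.1 kg product A, 92.3 kg product B

Let a = kg of product A, b = kg of product B (per acre).
P₂O₅: 0.43·a + 0.07·b = 119.6
K₂O: 0.19·a + 0.39·b = 86
Solving simultaneously: a = 263.109, b = 92.3316.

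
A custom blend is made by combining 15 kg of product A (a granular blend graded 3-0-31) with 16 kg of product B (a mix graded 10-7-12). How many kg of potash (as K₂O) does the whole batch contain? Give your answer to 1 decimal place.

K₂O mass = 31%×15 + 12%×16 = 6.57 kg.

6.6 kg K₂O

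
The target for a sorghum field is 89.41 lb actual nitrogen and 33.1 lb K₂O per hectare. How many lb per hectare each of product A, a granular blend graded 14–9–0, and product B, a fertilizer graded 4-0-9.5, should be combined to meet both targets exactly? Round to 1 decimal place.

Per-hectare balance (a = product A, b = product B):
N: 0.14·a + 0.04·b = 89.41
K₂O: 0·a + 0.095·b = 33.1
Solving simultaneously: a = 539.094, b = 348.421.

539.1 lb product A, 348.4 lb product B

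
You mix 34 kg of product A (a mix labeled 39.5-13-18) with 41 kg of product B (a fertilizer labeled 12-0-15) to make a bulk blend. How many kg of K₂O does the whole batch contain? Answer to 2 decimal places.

12.27 kg K₂O

K₂O mass = 18%×34 + 15%×41 = 12.27 kg.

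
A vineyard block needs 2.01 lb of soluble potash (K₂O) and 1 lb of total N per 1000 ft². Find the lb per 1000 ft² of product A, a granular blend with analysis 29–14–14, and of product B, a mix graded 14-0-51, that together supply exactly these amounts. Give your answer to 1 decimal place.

1.8 lb product A, 3.5 lb product B

With a, b = lb per 1000 ft² of product A and product B:
K₂O: 0.14·a + 0.51·b = 2.01
N: 0.29·a + 0.14·b = 1
Solving simultaneously: a = 1.78176, b = 3.45207.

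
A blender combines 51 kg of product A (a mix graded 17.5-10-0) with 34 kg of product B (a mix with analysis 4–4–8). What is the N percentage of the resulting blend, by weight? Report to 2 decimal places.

12.10% N

Total mass = 51 + 34 = 85 kg.
N mass = 17.5%×51 + 4%×34 = 10.285 kg.
% N = 10.285 / 85 = 12.1%.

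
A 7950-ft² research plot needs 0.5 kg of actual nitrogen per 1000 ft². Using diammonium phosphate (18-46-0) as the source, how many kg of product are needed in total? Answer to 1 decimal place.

22.1 kg

Product per 1000 ft² = 0.5 / 18% = 2.77778 kg.
Total product = 2.77778 × 7950 / 1000 = 22.0833 kg.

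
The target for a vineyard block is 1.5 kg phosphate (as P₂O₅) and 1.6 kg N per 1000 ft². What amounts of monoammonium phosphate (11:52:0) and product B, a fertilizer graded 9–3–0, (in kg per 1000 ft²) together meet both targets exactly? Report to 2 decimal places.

With a, b = kg per 1000 ft² of monoammonium phosphate and product B:
P₂O₅: 0.52·a + 0.03·b = 1.5
N: 0.11·a + 0.09·b = 1.6
Eliminate a: (row1) − 0.52/0.11·(row2) → -0.395455·b = -6.06364, so b = 15.3333.
Back-substitute: a = (1.5 − 0.03·15.3333) / 0.52 = 2.

2.00 kg monoammonium phosphate, 15.33 kg product B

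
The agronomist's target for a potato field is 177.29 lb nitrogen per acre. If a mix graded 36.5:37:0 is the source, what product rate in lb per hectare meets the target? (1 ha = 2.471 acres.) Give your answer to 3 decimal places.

1200.229 lb of product per hectare

Product per acre = 177.29 / 36.5% = 485.726 lb.
Convert to per hectare: 485.726 × 2.471 = 1200.22901 lb.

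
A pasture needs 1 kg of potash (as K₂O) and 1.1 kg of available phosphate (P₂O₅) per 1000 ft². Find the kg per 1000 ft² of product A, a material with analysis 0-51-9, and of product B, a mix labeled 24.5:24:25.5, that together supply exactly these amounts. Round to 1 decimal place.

0.4 kg product A, 3.8 kg product B

Per-1000 ft² balance (a = product A, b = product B):
K₂O: 0.09·a + 0.255·b = 1
P₂O₅: 0.51·a + 0.24·b = 1.1
Solving simultaneously: a = 0.373444, b = 3.78976.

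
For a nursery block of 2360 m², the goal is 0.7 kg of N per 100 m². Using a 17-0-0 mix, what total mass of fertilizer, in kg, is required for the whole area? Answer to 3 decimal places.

97.176 kg

Product per 100 m² = 0.7 / 17% = 4.11765 kg.
Total product = 4.11765 × 2360 / 100 = 97.17647 kg.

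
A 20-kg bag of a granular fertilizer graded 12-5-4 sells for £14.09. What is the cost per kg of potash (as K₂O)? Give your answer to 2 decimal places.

K₂O in bag = 20 × 4% = 0.8 kg.
Cost per kg K₂O = £14.09 / 0.8 = £17.6125.

£17.61 per kg K₂O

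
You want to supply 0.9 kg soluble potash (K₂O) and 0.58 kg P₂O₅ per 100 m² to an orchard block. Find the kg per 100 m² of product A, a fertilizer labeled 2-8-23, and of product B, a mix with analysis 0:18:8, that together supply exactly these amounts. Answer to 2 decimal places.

3.30 kg product A, 1.75 kg product B

Let a = kg of product A, b = kg of product B (per 100 m²).
K₂O: 0.23·a + 0.08·b = 0.9
P₂O₅: 0.08·a + 0.18·b = 0.58
Solving simultaneously: a = 3.30286, b = 1.75429.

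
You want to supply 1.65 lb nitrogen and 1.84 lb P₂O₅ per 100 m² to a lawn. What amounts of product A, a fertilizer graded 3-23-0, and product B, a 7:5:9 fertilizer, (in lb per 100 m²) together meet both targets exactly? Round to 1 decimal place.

With a, b = lb per 100 m² of product A and product B:
N: 0.03·a + 0.07·b = 1.65
P₂O₅: 0.23·a + 0.05·b = 1.84
From row1: a = (1.65 − 0.07·b) / 0.03.
Into row2: 0.23·(1.65 − 0.07·b)/0.03 + 0.05·b = 1.84 → b = 22.2123, a = 3.17123.

3.2 lb product A, 22.2 lb product B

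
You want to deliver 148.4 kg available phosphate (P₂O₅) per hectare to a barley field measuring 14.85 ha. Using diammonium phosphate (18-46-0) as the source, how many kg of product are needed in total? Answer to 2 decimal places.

Product per hectare = 148.4 / 46% = 322.609 kg.
Total product = 322.609 × 14.85 = 4790.739 kg.

4790.74 kg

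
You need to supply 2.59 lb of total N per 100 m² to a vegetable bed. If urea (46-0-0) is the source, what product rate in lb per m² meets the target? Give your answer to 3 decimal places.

Product per 100 m² = 2.59 / 46% = 5.63043 lb.
Convert to per m²: 5.63043 × 0.01 = 0.0563043 lb.

0.056 lb of product per sq m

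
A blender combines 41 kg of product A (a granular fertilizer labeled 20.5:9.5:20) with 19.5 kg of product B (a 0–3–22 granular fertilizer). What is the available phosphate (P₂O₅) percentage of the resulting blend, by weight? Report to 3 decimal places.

7.405% P₂O₅

Total mass = 41 + 19.5 = 60.5 kg.
P₂O₅ mass = 9.5%×41 + 3%×19.5 = 4.48 kg.
% P₂O₅ = 4.48 / 60.5 = 7.40496%.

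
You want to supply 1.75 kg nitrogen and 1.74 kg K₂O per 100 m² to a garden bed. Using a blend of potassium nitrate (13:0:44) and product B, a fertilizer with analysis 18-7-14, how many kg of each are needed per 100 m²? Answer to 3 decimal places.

Per-100 m² balance (a = potassium nitrate, b = product B):
N: 0.13·a + 0.18·b = 1.75
K₂O: 0.44·a + 0.14·b = 1.74
From row1: a = (1.75 − 0.18·b) / 0.13.
Into row2: 0.44·(1.75 − 0.18·b)/0.13 + 0.14·b = 1.74 → b = 8.91475, a = 1.11803.

1.118 kg potassium nitrate, 8.915 kg product B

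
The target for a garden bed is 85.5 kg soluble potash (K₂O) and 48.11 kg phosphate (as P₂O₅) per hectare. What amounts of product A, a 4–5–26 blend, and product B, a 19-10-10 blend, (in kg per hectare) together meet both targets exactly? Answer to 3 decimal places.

178.048 kg product A, 392.076 kg product B

Per-hectare balance (a = product A, b = product B):
K₂O: 0.26·a + 0.1·b = 85.5
P₂O₅: 0.05·a + 0.1·b = 48.11
Eliminate b: (row1) − 0.1/0.1·(row2) → 0.21·a = 37.39, so a = 178.0476.
Then b = (48.11 − 0.05·178.0476) / 0.1 = 392.0762.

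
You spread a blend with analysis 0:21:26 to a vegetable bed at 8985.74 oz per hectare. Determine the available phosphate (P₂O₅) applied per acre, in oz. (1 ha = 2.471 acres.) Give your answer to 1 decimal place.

P₂O₅ per hectare = 8985.74 × 21% = 1887.01 oz.
Convert to per acre: 1887.01 × 0.404694 = 763.661 oz.

763.7 oz P₂O₅ per acre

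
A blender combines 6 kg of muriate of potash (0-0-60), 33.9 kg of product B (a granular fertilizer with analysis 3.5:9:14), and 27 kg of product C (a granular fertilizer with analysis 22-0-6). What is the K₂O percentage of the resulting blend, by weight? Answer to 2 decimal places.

14.90% K₂O

Total mass = 6 + 33.9 + 27 = 66.9 kg.
K₂O mass = 60%×6 + 14%×33.9 + 6%×27 = 9.966 kg.
% K₂O = 9.966 / 66.9 = 14.8969%.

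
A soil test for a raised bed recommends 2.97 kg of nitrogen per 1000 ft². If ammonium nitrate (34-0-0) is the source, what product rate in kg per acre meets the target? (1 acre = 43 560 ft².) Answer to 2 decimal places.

380.51 kg of product per acre

Product per 1000 ft² = 2.97 / 34% = 8.73529 kg.
Convert to per acre: 8.73529 × 43.56 = 380.509 kg.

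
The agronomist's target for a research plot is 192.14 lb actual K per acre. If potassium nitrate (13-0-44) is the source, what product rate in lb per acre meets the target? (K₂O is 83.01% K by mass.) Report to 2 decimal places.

As K₂O: 192.14 / 0.8301 = 231.466 lb per acre.
Product per acre = 231.466 / 44% = 526.059 lb.

526.06 lb of product per acre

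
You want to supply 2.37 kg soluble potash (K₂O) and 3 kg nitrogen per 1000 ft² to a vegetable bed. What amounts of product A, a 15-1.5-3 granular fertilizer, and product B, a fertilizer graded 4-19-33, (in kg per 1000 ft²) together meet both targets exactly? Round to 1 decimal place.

18.5 kg product A, 5.5 kg product B

With a, b = kg per 1000 ft² of product A and product B:
K₂O: 0.03·a + 0.33·b = 2.37
N: 0.15·a + 0.04·b = 3
Eliminate b: (row1) − 0.33/0.04·(row2) → -1.2075·a = -22.38, so a = 18.5342.
Then b = (3 − 0.15·18.5342) / 0.04 = 5.49689.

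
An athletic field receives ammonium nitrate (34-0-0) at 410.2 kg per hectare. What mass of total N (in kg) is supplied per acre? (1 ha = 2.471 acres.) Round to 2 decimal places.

56.44 kg N per acre

nitrogen per hectare = 410.2 × 34% = 139.468 kg.
Convert to per acre: 139.468 × 0.404694 = 56.4419 kg.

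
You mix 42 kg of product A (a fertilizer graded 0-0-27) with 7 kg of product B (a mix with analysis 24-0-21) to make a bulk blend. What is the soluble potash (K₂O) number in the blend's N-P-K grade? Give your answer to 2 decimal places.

Total mass = 42 + 7 = 49 kg.
K₂O mass = 27%×42 + 21%×7 = 12.81 kg.
% K₂O = 12.81 / 49 = 26.1429%.

26.14% K₂O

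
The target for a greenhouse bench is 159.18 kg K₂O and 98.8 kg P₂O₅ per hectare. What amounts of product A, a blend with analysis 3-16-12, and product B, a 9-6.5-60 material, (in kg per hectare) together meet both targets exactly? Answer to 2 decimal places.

554.80 kg product A, 154.34 kg product B

Let a = kg of product A, b = kg of product B (per hectare).
K₂O: 0.12·a + 0.6·b = 159.18
P₂O₅: 0.16·a + 0.065·b = 98.8
From row1: a = (159.18 − 0.6·b) / 0.12.
Into row2: 0.16·(159.18 − 0.6·b)/0.12 + 0.065·b = 98.8 → b = 154.3401, a = 554.799.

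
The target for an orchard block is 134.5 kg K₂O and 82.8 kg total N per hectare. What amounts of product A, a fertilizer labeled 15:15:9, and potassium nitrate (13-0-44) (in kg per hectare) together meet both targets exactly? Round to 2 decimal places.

With a, b = kg per hectare of product A and potassium nitrate:
K₂O: 0.09·a + 0.44·b = 134.5
N: 0.15·a + 0.13·b = 82.8
Solving simultaneously: a = 348.932, b = 234.309.

348.93 kg product A, 234.31 kg potassium nitrate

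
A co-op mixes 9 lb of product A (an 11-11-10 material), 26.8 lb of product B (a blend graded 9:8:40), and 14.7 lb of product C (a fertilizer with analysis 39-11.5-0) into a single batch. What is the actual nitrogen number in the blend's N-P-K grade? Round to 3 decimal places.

18.089% N

Total mass = 9 + 26.8 + 14.7 = 50.5 lb.
N mass = 11%×9 + 9%×26.8 + 39%×14.7 = 9.135 lb.
% N = 9.135 / 50.5 = 18.0891%.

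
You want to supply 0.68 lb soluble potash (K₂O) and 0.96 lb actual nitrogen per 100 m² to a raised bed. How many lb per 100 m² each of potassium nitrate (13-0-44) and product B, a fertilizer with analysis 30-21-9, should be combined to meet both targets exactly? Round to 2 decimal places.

0.98 lb potassium nitrate, 2.78 lb product B

With a, b = lb per 100 m² of potassium nitrate and product B:
K₂O: 0.44·a + 0.09·b = 0.68
N: 0.13·a + 0.3·b = 0.96
Solving simultaneously: a = 0.977556, b = 2.77639.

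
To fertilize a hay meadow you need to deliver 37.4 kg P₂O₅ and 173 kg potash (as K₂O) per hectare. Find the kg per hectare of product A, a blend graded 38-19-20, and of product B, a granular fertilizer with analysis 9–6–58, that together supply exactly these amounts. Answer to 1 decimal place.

115.2 kg product A, 258.6 kg product B

Let a = kg of product A, b = kg of product B (per hectare).
P₂O₅: 0.19·a + 0.06·b = 37.4
K₂O: 0.2·a + 0.58·b = 173
Eliminate a: (row1) − 0.19/0.2·(row2) → -0.491·b = -126.95, so b = 258.554.
Back-substitute: a = (37.4 − 0.06·258.554) / 0.19 = 115.193.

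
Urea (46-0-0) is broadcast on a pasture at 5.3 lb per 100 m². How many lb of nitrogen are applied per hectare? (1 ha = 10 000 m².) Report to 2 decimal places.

243.80 lb N per hectare

nitrogen per 100 m² = 5.3 × 46% = 2.438 lb.
Convert to per hectare: 2.438 × 100 = 243.8 lb.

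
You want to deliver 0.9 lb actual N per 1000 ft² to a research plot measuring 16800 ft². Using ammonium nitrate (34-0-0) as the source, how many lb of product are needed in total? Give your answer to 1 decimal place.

Product per 1000 ft² = 0.9 / 34% = 2.64706 lb.
Total product = 2.64706 × 16800 / 1000 = 44.4706 lb.

44.5 lb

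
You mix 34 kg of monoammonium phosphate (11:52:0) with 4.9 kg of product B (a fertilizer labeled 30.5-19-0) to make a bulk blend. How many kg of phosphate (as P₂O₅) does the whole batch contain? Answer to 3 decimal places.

18.611 kg P₂O₅

P₂O₅ mass = 52%×34 + 19%×4.9 = 18.611 kg.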